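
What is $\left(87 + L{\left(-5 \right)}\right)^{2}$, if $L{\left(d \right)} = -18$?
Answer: $4761$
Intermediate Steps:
$\left(87 + L{\left(-5 \right)}\right)^{2} = \left(87 - 18\right)^{2} = 69^{2} = 4761$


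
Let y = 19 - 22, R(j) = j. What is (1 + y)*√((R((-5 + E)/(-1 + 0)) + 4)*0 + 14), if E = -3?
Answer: -2*√14 ≈ -7.4833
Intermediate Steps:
y = -3
(1 + y)*√((R((-5 + E)/(-1 + 0)) + 4)*0 + 14) = (1 - 3)*√(((-5 - 3)/(-1 + 0) + 4)*0 + 14) = -2*√((-8/(-1) + 4)*0 + 14) = -2*√((-8*(-1) + 4)*0 + 14) = -2*√((8 + 4)*0 + 14) = -2*√(12*0 + 14) = -2*√(0 + 14) = -2*√14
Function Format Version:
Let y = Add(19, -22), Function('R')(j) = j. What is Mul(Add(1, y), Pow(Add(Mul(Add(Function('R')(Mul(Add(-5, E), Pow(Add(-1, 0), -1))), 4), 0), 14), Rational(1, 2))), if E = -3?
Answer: Mul(-2, Pow(14, Rational(1, 2))) ≈ -7.4833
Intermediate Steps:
y = -3
Mul(Add(1, y), Pow(Add(Mul(Add(Function('R')(Mul(Add(-5, E), Pow(Add(-1, 0), -1))), 4), 0), 14), Rational(1, 2))) = Mul(Add(1, -3), Pow(Add(Mul(Add(Mul(Add(-5, -3), Pow(Add(-1, 0), -1)), 4), 0), 14), Rational(1, 2))) = Mul(-2, Pow(Add(Mul(Add(Mul(-8, Pow(-1, -1)), 4), 0), 14), Rational(1, 2))) = Mul(-2, Pow(Add(Mul(Add(Mul(-8, -1), 4), 0), 14), Rational(1, 2))) = Mul(-2, Pow(Add(Mul(Add(8, 4), 0), 14), Rational(1, 2))) = Mul(-2, Pow(Add(Mul(12, 0), 14), Rational(1, 2))) = Mul(-2, Pow(Add(0, 14), Rational(1, 2))) = Mul(-2, Pow(14, Rational(1, 2)))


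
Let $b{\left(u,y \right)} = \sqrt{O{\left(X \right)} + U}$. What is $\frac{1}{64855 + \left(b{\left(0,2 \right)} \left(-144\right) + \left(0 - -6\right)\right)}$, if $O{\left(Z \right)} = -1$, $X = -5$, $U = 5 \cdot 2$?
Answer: $\frac{1}{64429} \approx 1.5521 \cdot 10^{-5}$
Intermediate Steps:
$U = 10$
$b{\left(u,y \right)} = 3$ ($b{\left(u,y \right)} = \sqrt{-1 + 10} = \sqrt{9} = 3$)
$\frac{1}{64855 + \left(b{\left(0,2 \right)} \left(-144\right) + \left(0 - -6\right)\right)} = \frac{1}{64855 + \left(3 \left(-144\right) + \left(0 - -6\right)\right)} = \frac{1}{64855 + \left(-432 + \left(0 + 6\right)\right)} = \frac{1}{64855 + \left(-432 + 6\right)} = \frac{1}{64855 - 426} = \frac{1}{64429}$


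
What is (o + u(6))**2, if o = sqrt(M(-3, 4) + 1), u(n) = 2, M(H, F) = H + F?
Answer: (2 + sqrt(2))**2 ≈ 11.657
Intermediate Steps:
M(H, F) = F + H
o = sqrt(2) (o = sqrt((4 - 3) + 1) = sqrt(1 + 1) = sqrt(2) ≈ 1.4142)
(o + u(6))**2 = (sqrt(2) + 2)**2 = (2 + sqrt(2))**2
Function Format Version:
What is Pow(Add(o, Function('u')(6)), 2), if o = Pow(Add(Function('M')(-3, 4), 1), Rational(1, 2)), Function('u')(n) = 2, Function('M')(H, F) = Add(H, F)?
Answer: Pow(Add(2, Pow(2, Rational(1, 2))), 2) ≈ 11.657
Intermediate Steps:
Function('M')(H, F) = Add(F, H)
o = Pow(2, Rational(1, 2)) (o = Pow(Add(Add(4, -3), 1), Rational(1, 2)) = Pow(Add(1, 1), Rational(1, 2)) = Pow(2, Rational(1, 2)) ≈ 1.4142)
Pow(Add(o, Function('u')(6)), 2) = Pow(Add(Pow(2, Rational(1, 2)), 2), 2) = Pow(Add(2, Pow(2, Rational(1, 2))), 2)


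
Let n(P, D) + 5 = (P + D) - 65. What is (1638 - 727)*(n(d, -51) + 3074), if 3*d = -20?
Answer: 8052329/3 ≈ 2.6841e+6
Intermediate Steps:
d = -20/3 (d = (1/3)*(-20) = -20/3 ≈ -6.6667)
n(P, D) = -70 + D + P (n(P, D) = -5 + ((P + D) - 65) = -5 + ((D + P) - 65) = -5 + (-65 + D + P) = -70 + D + P)
(1638 - 727)*(n(d, -51) + 3074) = (1638 - 727)*((-70 - 51 - 20/3) + 3074) = 911*(-383/3 + 3074) = 911*(8839/3) = 8052329/3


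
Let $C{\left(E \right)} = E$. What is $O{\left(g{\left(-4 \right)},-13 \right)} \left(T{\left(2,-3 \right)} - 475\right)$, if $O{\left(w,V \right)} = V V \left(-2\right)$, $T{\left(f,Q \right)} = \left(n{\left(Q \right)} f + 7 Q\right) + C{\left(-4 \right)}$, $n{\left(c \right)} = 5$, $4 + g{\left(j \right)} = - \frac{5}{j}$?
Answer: $165620$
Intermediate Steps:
$g{\left(j \right)} = -4 - \frac{5}{j}$
$T{\left(f,Q \right)} = -4 + 5 f + 7 Q$ ($T{\left(f,Q \right)} = \left(5 f + 7 Q\right) - 4 = -4 + 5 f + 7 Q$)
$O{\left(w,V \right)} = - 2 V^{2}$ ($O{\left(w,V \right)} = V^{2} \left(-2\right) = - 2 V^{2}$)
$O{\left(g{\left(-4 \right)},-13 \right)} \left(T{\left(2,-3 \right)} - 475\right) = - 2 \left(-13\right)^{2} \left(\left(-4 + 5 \cdot 2 + 7 \left(-3\right)\right) - 475\right) = \left(-2\right) 169 \left(\left(-4 + 10 - 21\right) - 475\right) = - 338 \left(-15 - 475\right) = \left(-338\right) \left(-490\right) = 165620$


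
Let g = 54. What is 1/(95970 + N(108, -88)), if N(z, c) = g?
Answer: 1/96024 ≈ 1.0414e-5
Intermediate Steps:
N(z, c) = 54
1/(95970 + N(108, -88)) = 1/(95970 + 54) = 1/96024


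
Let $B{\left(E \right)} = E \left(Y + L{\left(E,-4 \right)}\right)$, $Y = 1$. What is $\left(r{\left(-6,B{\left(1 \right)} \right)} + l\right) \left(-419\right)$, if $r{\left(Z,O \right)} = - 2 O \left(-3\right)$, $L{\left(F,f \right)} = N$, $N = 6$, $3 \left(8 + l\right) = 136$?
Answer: $- \frac{99722}{3} \approx -33241.0$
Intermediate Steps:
$l = \frac{112}{3}$ ($l = -8 + \frac{1}{3} \cdot 136 = -8 + \frac{136}{3} = \frac{112}{3} \approx 37.333$)
$L{\left(F,f \right)} = 6$
$B{\left(E \right)} = 7 E$ ($B{\left(E \right)} = E \left(1 + 6\right) = E 7 = 7 E$)
$r{\left(Z,O \right)} = 6 O$
$\left(r{\left(-6,B{\left(1 \right)} \right)} + l\right) \left(-419\right) = \left(6 \cdot 7 \cdot 1 + \frac{112}{3}\right) \left(-419\right) = \left(6 \cdot 7 + \frac{112}{3}\right) \left(-419\right) = \left(42 + \frac{112}{3}\right) \left(-419\right) = \frac{238}{3} \left(-419\right) = - \frac{99722}{3}$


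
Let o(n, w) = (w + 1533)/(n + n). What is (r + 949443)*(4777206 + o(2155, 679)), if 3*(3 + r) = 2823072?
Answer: 19462100092376704/2155 ≈ 9.0311e+12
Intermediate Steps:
r = 941021 (r = -3 + (⅓)*2823072 = -3 + 941024 = 941021)
o(n, w) = (1533 + w)/(2*n) (o(n, w) = (1533 + w)/((2*n)) = (1533 + w)*(1/(2*n)) = (1533 + w)/(2*n))
(r + 949443)*(4777206 + o(2155, 679)) = (941021 + 949443)*(4777206 + (½)*(1533 + 679)/2155) = 1890464*(4777206 + (½)*(1/2155)*2212) = 1890464*(4777206 + 1106/2155) = 1890464*(10294880036/2155) = 19462100092376704/2155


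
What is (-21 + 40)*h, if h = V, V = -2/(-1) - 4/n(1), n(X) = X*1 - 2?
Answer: 114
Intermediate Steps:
n(X) = -2 + X (n(X) = X - 2 = -2 + X)
V = 6 (V = -2/(-1) - 4/(-2 + 1) = -2*(-1) - 4/(-1) = 2 - 4*(-1) = 2 + 4 = 6)
h = 6
(-21 + 40)*h = (-21 + 40)*6 = 19*6 = 114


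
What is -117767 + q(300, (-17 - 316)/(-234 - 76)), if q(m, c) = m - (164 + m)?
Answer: -117931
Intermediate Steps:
q(m, c) = -164 (q(m, c) = m + (-164 - m) = -164)
-117767 + q(300, (-17 - 316)/(-234 - 76)) = -117767 - 164 = -117931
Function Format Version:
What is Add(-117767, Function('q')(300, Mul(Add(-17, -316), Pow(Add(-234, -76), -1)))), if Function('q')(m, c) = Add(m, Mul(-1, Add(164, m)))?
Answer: -117931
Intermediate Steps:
Function('q')(m, c) = -164 (Function('q')(m, c) = Add(m, Add(-164, Mul(-1, m))) = -164)
Add(-117767, Function('q')(300, Mul(Add(-17, -316), Pow(Add(-234, -76), -1)))) = Add(-117767, -164) = -117931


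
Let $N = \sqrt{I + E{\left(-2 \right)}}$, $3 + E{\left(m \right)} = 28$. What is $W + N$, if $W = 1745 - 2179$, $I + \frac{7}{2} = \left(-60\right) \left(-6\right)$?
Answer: $-434 + \frac{\sqrt{1526}}{2} \approx -414.47$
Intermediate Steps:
$E{\left(m \right)} = 25$ ($E{\left(m \right)} = -3 + 28 = 25$)
$I = \frac{713}{2}$ ($I = - \frac{7}{2} - -360 = - \frac{7}{2} + 360 = \frac{713}{2} \approx 356.5$)
$N = \frac{\sqrt{1526}}{2}$ ($N = \sqrt{\frac{713}{2} + 25} = \sqrt{\frac{763}{2}} = \frac{\sqrt{1526}}{2} \approx 19.532$)
$W = -434$ ($W = 1745 - 2179 = -434$)
$W + N = -434 + \frac{\sqrt{1526}}{2}$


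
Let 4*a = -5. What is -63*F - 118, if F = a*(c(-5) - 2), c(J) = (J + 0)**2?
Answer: 6773/4 ≈ 1693.3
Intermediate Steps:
a = -5/4 (a = (1/4)*(-5) = -5/4 ≈ -1.2500)
c(J) = J**2
F = -115/4 (F = -5*((-5)**2 - 2)/4 = -5*(25 - 2)/4 = -5/4*23 = -115/4 ≈ -28.750)
-63*F - 118 = -63*(-115/4) - 118 = 7245/4 - 118 = 6773/4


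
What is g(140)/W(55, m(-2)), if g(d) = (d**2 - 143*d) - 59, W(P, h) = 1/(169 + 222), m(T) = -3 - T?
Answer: -187289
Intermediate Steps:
W(P, h) = 1/391
g(d) = -59 + d**2 - 143*d
g(140)/W(55, m(-2)) = (-59 + 140**2 - 143*140)/(1/391) = (-59 + 19600 - 20020)*391 = -479*391 = -187289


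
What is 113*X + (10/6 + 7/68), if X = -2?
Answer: -45743/204 ≈ -224.23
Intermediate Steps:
113*X + (10/6 + 7/68) = 113*(-2) + (10/6 + 7/68) = -226 + (10*(⅙) + 7*(1/68)) = -226 + (5/3 + 7/68) = -226 + 361/204 = -45743/204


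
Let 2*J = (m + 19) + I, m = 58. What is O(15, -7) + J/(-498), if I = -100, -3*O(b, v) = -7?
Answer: 2347/996 ≈ 2.3564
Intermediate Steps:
O(b, v) = 7/3 (O(b, v) = -1/3*(-7) = 7/3)
J = -23/2 (J = ((58 + 19) - 100)/2 = (77 - 100)/2 = (1/2)*(-23) = -23/2 ≈ -11.500)
O(15, -7) + J/(-498) = 7/3 - 23/2/(-498) = 7/3 - 23/2*(-1/498) = 7/3 + 23/996 = 2347/996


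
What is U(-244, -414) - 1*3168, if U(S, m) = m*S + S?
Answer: 97604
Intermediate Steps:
U(S, m) = S + S*m (U(S, m) = S*m + S = S + S*m)
U(-244, -414) - 1*3168 = -244*(1 - 414) - 1*3168 = -244*(-413) - 3168 = 100772 - 3168 = 97604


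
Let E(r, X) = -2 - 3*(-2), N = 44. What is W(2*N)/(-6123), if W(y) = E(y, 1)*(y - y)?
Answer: 0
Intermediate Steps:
E(r, X) = 4 (E(r, X) = -2 + 6 = 4)
W(y) = 0 (W(y) = 4*(y - y) = 4*0 = 0)
W(2*N)/(-6123) = 0/(-6123) = 0*(-1/6123) = 0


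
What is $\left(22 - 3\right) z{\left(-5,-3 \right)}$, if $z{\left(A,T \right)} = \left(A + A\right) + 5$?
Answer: $-95$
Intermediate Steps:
$z{\left(A,T \right)} = 5 + 2 A$ ($z{\left(A,T \right)} = 2 A + 5 = 5 + 2 A$)
$\left(22 - 3\right) z{\left(-5,-3 \right)} = \left(22 - 3\right) \left(5 + 2 \left(-5\right)\right) = 19 \left(5 - 10\right) = 19 \left(-5\right) = -95$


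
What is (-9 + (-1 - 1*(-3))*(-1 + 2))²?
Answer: 49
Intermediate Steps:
(-9 + (-1 - 1*(-3))*(-1 + 2))² = (-9 + (-1 + 3)*1)² = (-9 + 2*1)² = (-9 + 2)² = (-7)² = 49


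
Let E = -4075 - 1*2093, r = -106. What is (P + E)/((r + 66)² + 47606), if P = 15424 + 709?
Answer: 9965/49206 ≈ 0.20252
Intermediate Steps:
P = 16133
E = -6168 (E = -4075 - 2093 = -6168)
(P + E)/((r + 66)² + 47606) = (16133 - 6168)/((-106 + 66)² + 47606) = 9965/((-40)² + 47606) = 9965/(1600 + 47606) = 9965/49206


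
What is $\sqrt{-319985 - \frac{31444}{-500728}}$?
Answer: $\frac{i \sqrt{5014334557627438}}{125182} \approx 565.67 i$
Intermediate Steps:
$\sqrt{-319985 - \frac{31444}{-500728}} = \sqrt{-319985 - - \frac{7861}{125182}} = \sqrt{-319985 + \frac{7861}{125182}} = \sqrt{- \frac{40056354409}{125182}} = \frac{i \sqrt{5014334557627438}}{125182}$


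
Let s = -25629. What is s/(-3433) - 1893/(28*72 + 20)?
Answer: 45681975/6989588 ≈ 6.5357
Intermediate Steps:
s/(-3433) - 1893/(28*72 + 20) = -25629/(-3433) - 1893/(28*72 + 20) = -25629*(-1/3433) - 1893/(2016 + 20) = 25629/3433 - 1893/2036 = 45681975/6989588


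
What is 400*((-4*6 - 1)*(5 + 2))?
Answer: -70000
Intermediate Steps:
400*((-4*6 - 1)*(5 + 2)) = 400*((-24 - 1)*7) = 400*(-25*7) = 400*(-175) = -70000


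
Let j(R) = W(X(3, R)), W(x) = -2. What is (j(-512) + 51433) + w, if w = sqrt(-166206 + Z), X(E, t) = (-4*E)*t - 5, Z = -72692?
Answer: 51431 + I*sqrt(238898) ≈ 51431.0 + 488.77*I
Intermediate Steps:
X(E, t) = -5 - 4*E*t (X(E, t) = -4*E*t - 5 = -5 - 4*E*t)
j(R) = -2
w = I*sqrt(238898) (w = sqrt(-166206 - 72692) = sqrt(-238898) = I*sqrt(238898) ≈ 488.77*I)
(j(-512) + 51433) + w = (-2 + 51433) + I*sqrt(238898) = 51431 + I*sqrt(238898)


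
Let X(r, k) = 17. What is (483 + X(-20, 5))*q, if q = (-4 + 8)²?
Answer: 8000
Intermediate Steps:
q = 16 (q = 4² = 16)
(483 + X(-20, 5))*q = (483 + 17)*16 = 500*16 = 8000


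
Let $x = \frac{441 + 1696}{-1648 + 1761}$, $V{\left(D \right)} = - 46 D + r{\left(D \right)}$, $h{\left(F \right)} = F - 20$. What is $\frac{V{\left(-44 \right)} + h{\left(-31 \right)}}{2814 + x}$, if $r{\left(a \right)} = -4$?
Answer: $\frac{222497}{320119} \approx 0.69504$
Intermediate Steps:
$h{\left(F \right)} = -20 + F$
$V{\left(D \right)} = -4 - 46 D$ ($V{\left(D \right)} = - 46 D - 4 = -4 - 46 D$)
$x = \frac{2137}{113} \approx 18.911$
$\frac{V{\left(-44 \right)} + h{\left(-31 \right)}}{2814 + x} = \frac{\left(-4 - -2024\right) - 51}{2814 + \frac{2137}{113}} = \frac{\left(-4 + 2024\right) - 51}{\frac{320119}{113}} = \left(2020 - 51\right) \frac{113}{320119} = 1969 \cdot \frac{113}{320119} = \frac{222497}{320119}$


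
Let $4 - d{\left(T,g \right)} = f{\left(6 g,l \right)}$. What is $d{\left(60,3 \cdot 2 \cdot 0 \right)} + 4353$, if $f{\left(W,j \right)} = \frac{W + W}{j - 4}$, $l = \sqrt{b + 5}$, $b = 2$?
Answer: $4357$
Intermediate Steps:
$l = \sqrt{7}$ ($l = \sqrt{2 + 5} = \sqrt{7} \approx 2.6458$)
$f{\left(W,j \right)} = \frac{2 W}{-4 + j}$
$d{\left(T,g \right)} = 4 - \frac{12 g}{-4 + \sqrt{7}}$ ($d{\left(T,g \right)} = 4 - \frac{2 \cdot 6 g}{-4 + \sqrt{7}} = 4 - \frac{12 g}{-4 + \sqrt{7}}$)
$d{\left(60,3 \cdot 2 \cdot 0 \right)} + 4353 = \left(4 + \frac{16 \cdot 3 \cdot 2 \cdot 0}{3} + \frac{4 \cdot 3 \cdot 2 \cdot 0 \sqrt{7}}{3}\right) + 4353 = \left(4 + \frac{16 \cdot 6 \cdot 0}{3} + \frac{4 \cdot 6 \cdot 0 \sqrt{7}}{3}\right) + 4353 = \left(4 + \frac{16}{3} \cdot 0 + \frac{4}{3} \cdot 0 \sqrt{7}\right) + 4353 = \left(4 + 0 + 0\right) + 4353 = 4 + 4353 = 4357$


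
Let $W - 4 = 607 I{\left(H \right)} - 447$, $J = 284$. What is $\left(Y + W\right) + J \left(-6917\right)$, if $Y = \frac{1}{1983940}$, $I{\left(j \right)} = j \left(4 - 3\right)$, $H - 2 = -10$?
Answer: $- \frac{3907820184379}{1983940} \approx -1.9697 \cdot 10^{6}$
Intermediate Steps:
$H = -8$ ($H = 2 - 10 = -8$)
$I{\left(j \right)} = j$ ($I{\left(j \right)} = j 1 = j$)
$W = -5299$ ($W = 4 + \left(607 \left(-8\right) - 447\right) = 4 - 5303 = -5299$)
$Y = \frac{1}{1983940} \approx 5.0405 \cdot 10^{-7}$
$\left(Y + W\right) + J \left(-6917\right) = \left(\frac{1}{1983940} - 5299\right) + 284 \left(-6917\right) = - \frac{10512898059}{1983940} - 1964428 = - \frac{3907820184379}{1983940}$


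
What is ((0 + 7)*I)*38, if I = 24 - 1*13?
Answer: 2926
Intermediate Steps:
I = 11 (I = 24 - 13 = 11)
((0 + 7)*I)*38 = ((0 + 7)*11)*38 = (7*11)*38 = 77*38 = 2926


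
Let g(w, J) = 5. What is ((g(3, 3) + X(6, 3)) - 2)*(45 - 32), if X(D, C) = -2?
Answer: 13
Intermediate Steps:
((g(3, 3) + X(6, 3)) - 2)*(45 - 32) = ((5 - 2) - 2)*(45 - 32) = (3 - 2)*13 = 1*13 = 13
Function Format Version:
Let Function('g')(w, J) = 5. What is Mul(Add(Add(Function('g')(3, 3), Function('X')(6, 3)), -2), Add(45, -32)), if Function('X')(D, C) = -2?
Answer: 13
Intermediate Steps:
Mul(Add(Add(Function('g')(3, 3), Function('X')(6, 3)), -2), Add(45, -32)) = Mul(Add(Add(5, -2), -2), Add(45, -32)) = Mul(Add(3, -2), 13) = Mul(1, 13) = 13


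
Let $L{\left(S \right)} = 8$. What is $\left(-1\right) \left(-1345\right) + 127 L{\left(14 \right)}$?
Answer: $2361$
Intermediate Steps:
$\left(-1\right) \left(-1345\right) + 127 L{\left(14 \right)} = \left(-1\right) \left(-1345\right) + 127 \cdot 8 = 1345 + 1016 = 2361$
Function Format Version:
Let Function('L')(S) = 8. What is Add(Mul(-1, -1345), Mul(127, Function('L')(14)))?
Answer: 2361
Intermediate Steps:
Add(Mul(-1, -1345), Mul(127, Function('L')(14))) = Add(Mul(-1, -1345), Mul(127, 8)) = Add(1345, 1016) = 2361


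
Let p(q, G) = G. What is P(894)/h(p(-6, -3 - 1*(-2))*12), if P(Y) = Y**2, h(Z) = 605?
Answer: 799236/605 ≈ 1321.1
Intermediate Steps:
P(894)/h(p(-6, -3 - 1*(-2))*12) = 894**2/605 = 799236*(1/605) = 799236/605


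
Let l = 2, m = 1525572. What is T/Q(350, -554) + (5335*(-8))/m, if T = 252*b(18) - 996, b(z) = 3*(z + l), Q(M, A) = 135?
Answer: 199457566/1906965 ≈ 104.59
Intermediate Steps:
b(z) = 6 + 3*z (b(z) = 3*(z + 2) = 3*(2 + z) = 6 + 3*z)
T = 14124 (T = 252*(6 + 3*18) - 996 = 252*(6 + 54) - 996 = 252*60 - 996 = 15120 - 996 = 14124)
T/Q(350, -554) + (5335*(-8))/m = 14124/135 + (5335*(-8))/1525572 = 14124*(1/135) - 42680*1/1525572 = 4708/45 - 10670/381393 = 199457566/1906965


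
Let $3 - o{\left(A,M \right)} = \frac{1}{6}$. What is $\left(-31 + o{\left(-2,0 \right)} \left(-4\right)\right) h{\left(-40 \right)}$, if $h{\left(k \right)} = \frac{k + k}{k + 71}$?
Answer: $\frac{10160}{93} \approx 109.25$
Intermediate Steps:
$h{\left(k \right)} = \frac{2 k}{71 + k}$
$o{\left(A,M \right)} = \frac{17}{6}$ ($o{\left(A,M \right)} = 3 - \frac{1}{6} = \frac{17}{6}$)
$\left(-31 + o{\left(-2,0 \right)} \left(-4\right)\right) h{\left(-40 \right)} = \left(-31 + \frac{17}{6} \left(-4\right)\right) 2 \left(-40\right) \frac{1}{71 - 40} = \left(-31 - \frac{34}{3}\right) 2 \left(-40\right) \frac{1}{31} = - \frac{127 \cdot 2 \left(-40\right) \frac{1}{31}}{3} = \left(- \frac{127}{3}\right) \left(- \frac{80}{31}\right) = \frac{10160}{93}$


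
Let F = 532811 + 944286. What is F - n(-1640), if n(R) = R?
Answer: 1478737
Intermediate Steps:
F = 1477097
F - n(-1640) = 1477097 - 1*(-1640) = 1477097 + 1640 = 1478737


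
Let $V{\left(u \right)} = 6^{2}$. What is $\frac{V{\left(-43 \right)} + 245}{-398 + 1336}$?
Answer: $\frac{281}{938} \approx 0.29957$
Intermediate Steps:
$V{\left(u \right)} = 36$
$\frac{V{\left(-43 \right)} + 245}{-398 + 1336} = \frac{36 + 245}{-398 + 1336} = \frac{281}{938}$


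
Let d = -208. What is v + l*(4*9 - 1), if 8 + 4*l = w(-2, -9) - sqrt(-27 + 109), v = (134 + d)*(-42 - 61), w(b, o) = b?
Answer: 15069/2 - 35*sqrt(82)/4 ≈ 7455.3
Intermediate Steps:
v = 7622 (v = (134 - 208)*(-42 - 61) = -74*(-103) = 7622)
l = -5/2 - sqrt(82)/4 (l = -2 + (-2 - sqrt(-27 + 109))/4 = -2 + (-2 - sqrt(82))/4 = -2 + (-1/2 - sqrt(82)/4) = -5/2 - sqrt(82)/4 ≈ -4.7638)
v + l*(4*9 - 1) = 7622 + (-5/2 - sqrt(82)/4)*(4*9 - 1) = 7622 + (-5/2 - sqrt(82)/4)*(36 - 1) = 7622 + (-5/2 - sqrt(82)/4)*35 = 7622 + (-175/2 - 35*sqrt(82)/4) = 15069/2 - 35*sqrt(82)/4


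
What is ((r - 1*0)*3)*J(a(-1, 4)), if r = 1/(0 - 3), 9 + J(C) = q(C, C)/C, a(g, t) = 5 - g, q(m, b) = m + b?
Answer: 7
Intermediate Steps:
q(m, b) = b + m
J(C) = -7 (J(C) = -9 + (C + C)/C = -9 + (2*C)/C = -9 + 2 = -7)
r = -1/3 (r = 1/(-3) = -1/3 ≈ -0.33333)
((r - 1*0)*3)*J(a(-1, 4)) = ((-1/3 - 1*0)*3)*(-7) = ((-1/3 + 0)*3)*(-7) = -1/3*3*(-7) = -1*(-7) = 7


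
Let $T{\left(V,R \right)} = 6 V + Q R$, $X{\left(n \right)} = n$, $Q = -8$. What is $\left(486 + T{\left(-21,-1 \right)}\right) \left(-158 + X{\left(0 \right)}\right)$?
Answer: $-58144$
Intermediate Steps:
$T{\left(V,R \right)} = - 8 R + 6 V$ ($T{\left(V,R \right)} = 6 V - 8 R = - 8 R + 6 V$)
$\left(486 + T{\left(-21,-1 \right)}\right) \left(-158 + X{\left(0 \right)}\right) = \left(486 + \left(\left(-8\right) \left(-1\right) + 6 \left(-21\right)\right)\right) \left(-158 + 0\right) = \left(486 + \left(8 - 126\right)\right) \left(-158\right) = \left(486 - 118\right) \left(-158\right) = 368 \left(-158\right) = -58144$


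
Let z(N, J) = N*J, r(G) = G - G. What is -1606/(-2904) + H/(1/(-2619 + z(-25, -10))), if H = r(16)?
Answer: 73/132 ≈ 0.55303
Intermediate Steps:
r(G) = 0
H = 0
z(N, J) = J*N
-1606/(-2904) + H/(1/(-2619 + z(-25, -10))) = -1606/(-2904) + 0/(1/(-2619 - 10*(-25))) = -1606*(-1/2904) + 0/(1/(-2619 + 250)) = 73/132 + 0/(1/(-2369)) = 73/132 + 0/(-1/2369) = 73/132 + 0*(-2369) = 73/132 + 0 = 73/132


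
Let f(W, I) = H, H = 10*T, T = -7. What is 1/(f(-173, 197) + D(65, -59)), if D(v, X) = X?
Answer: -1/129 ≈ -0.0077519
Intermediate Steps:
H = -70 (H = 10*(-7) = -70)
f(W, I) = -70
1/(f(-173, 197) + D(65, -59)) = 1/(-70 - 59) = 1/(-129) = -1/129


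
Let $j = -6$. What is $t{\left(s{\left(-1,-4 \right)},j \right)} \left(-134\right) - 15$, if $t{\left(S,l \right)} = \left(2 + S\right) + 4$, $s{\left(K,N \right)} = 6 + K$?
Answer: $-1489$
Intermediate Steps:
$t{\left(S,l \right)} = 6 + S$
$t{\left(s{\left(-1,-4 \right)},j \right)} \left(-134\right) - 15 = \left(6 + \left(6 - 1\right)\right) \left(-134\right) - 15 = \left(6 + 5\right) \left(-134\right) - 15 = 11 \left(-134\right) - 15 = -1474 - 15 = -1489$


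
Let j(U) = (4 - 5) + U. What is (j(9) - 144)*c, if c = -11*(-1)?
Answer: -1496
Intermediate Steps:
c = 11
j(U) = -1 + U
(j(9) - 144)*c = ((-1 + 9) - 144)*11 = (8 - 144)*11 = -136*11 = -1496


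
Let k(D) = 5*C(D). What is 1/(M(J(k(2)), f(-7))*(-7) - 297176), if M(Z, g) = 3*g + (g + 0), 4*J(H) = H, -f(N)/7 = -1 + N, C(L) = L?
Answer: -1/298744 ≈ -3.3473e-6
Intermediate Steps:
f(N) = 7 - 7*N (f(N) = -7*(-1 + N) = 7 - 7*N)
k(D) = 5*D
J(H) = H/4
M(Z, g) = 4*g (M(Z, g) = 3*g + g = 4*g)
1/(M(J(k(2)), f(-7))*(-7) - 297176) = 1/((4*(7 - 7*(-7)))*(-7) - 297176) = 1/((4*(7 + 49))*(-7) - 297176) = 1/((4*56)*(-7) - 297176) = 1/(224*(-7) - 297176) = 1/(-1568 - 297176) = 1/(-298744) = -1/298744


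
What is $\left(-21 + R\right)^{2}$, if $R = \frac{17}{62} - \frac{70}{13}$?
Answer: $\frac{442892025}{649636} \approx 681.75$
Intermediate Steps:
$R = - \frac{4119}{806}$ ($R = 17 \cdot \frac{1}{62} - \frac{70}{13} = \frac{17}{62} - \frac{70}{13} = - \frac{4119}{806} \approx -5.1104$)
$\left(-21 + R\right)^{2} = \left(-21 - \frac{4119}{806}\right)^{2} = \left(- \frac{21045}{806}\right)^{2} = \frac{442892025}{649636}$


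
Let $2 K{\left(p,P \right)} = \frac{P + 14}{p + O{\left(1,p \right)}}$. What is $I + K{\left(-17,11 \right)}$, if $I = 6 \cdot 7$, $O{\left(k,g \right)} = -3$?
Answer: $\frac{331}{8} \approx 41.375$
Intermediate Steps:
$K{\left(p,P \right)} = \frac{14 + P}{2 \left(-3 + p\right)}$ ($K{\left(p,P \right)} = \frac{\left(P + 14\right) \frac{1}{p - 3}}{2} = \frac{\left(14 + P\right) \frac{1}{-3 + p}}{2} = \frac{\frac{1}{-3 + p} \left(14 + P\right)}{2} = \frac{14 + P}{2 \left(-3 + p\right)}$)
$I = 42$
$I + K{\left(-17,11 \right)} = 42 + \frac{14 + 11}{2 \left(-3 - 17\right)} = 42 + \frac{1}{2} \frac{1}{-20} \cdot 25 = 42 + \frac{1}{2} \left(- \frac{1}{20}\right) 25 = 42 - \frac{5}{8} = \frac{331}{8}$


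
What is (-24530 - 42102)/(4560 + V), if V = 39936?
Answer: -8329/5562 ≈ -1.4975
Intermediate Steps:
(-24530 - 42102)/(4560 + V) = (-24530 - 42102)/(4560 + 39936) = -66632/44496 = -66632*1/44496 = -8329/5562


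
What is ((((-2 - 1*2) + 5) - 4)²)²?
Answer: 81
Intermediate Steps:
((((-2 - 1*2) + 5) - 4)²)² = ((((-2 - 2) + 5) - 4)²)² = (((-4 + 5) - 4)²)² = ((1 - 4)²)² = ((-3)²)² = 9² = 81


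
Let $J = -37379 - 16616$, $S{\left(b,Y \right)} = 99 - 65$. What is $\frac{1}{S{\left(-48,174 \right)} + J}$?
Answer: $- \frac{1}{53961} \approx -1.8532 \cdot 10^{-5}$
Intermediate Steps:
$S{\left(b,Y \right)} = 34$ ($S{\left(b,Y \right)} = 99 - 65 = 34$)
$J = -53995$
$\frac{1}{S{\left(-48,174 \right)} + J} = \frac{1}{34 - 53995} = \frac{1}{-53961} = - \frac{1}{53961}$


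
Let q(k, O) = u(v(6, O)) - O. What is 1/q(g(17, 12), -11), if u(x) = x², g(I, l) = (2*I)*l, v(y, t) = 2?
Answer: 1/15 ≈ 0.066667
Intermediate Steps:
g(I, l) = 2*I*l
q(k, O) = 4 - O (q(k, O) = 2² - O = 4 - O)
1/q(g(17, 12), -11) = 1/(4 - 1*(-11)) = 1/(4 + 11) = 1/15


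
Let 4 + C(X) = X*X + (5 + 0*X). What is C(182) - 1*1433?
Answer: 31692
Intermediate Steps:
C(X) = 1 + X² (C(X) = -4 + (X*X + (5 + 0*X)) = -4 + (X² + (5 + 0)) = -4 + (X² + 5) = -4 + (5 + X²) = 1 + X²)
C(182) - 1*1433 = (1 + 182²) - 1*1433 = (1 + 33124) - 1433 = 33125 - 1433 = 31692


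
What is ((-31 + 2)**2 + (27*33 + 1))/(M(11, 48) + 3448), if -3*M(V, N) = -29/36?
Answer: 187164/372413 ≈ 0.50257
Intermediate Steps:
M(V, N) = 29/108 (M(V, N) = -(-29)/(3*36) = -1/3*(-29/36) = 29/108)
((-31 + 2)**2 + (27*33 + 1))/(M(11, 48) + 3448) = ((-31 + 2)**2 + (27*33 + 1))/(29/108 + 3448) = ((-29)**2 + (891 + 1))/(372413/108) = (841 + 892)*(108/372413) = 1733*(108/372413) = 187164/372413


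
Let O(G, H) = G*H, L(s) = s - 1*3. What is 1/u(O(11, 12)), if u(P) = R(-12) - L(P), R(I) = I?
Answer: -1/141 ≈ -0.0070922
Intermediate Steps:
L(s) = -3 + s (L(s) = s - 3 = -3 + s)
u(P) = -9 - P (u(P) = -12 - (-3 + P) = -12 + (3 - P) = -9 - P)
1/u(O(11, 12)) = 1/(-9 - 11*12) = 1/(-9 - 1*132) = 1/(-9 - 132) = 1/(-141) = -1/141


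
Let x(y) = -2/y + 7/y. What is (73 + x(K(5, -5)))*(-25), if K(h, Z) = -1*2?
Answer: -3525/2 ≈ -1762.5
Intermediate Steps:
K(h, Z) = -2
x(y) = 5/y
(73 + x(K(5, -5)))*(-25) = (73 + 5/(-2))*(-25) = (73 + 5*(-1/2))*(-25) = (73 - 5/2)*(-25) = (141/2)*(-25) = -3525/2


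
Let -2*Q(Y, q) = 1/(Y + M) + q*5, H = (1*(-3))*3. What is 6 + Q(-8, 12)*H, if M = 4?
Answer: 2199/8 ≈ 274.88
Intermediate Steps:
H = -9 (H = -3*3 = -9)
Q(Y, q) = -5*q/2 - 1/(2*(4 + Y)) (Q(Y, q) = -(1/(Y + 4) + q*5)/2 = -(1/(4 + Y) + 5*q)/2 = -5*q/2 - 1/(2*(4 + Y)))
6 + Q(-8, 12)*H = 6 + ((-1 - 20*12 - 5*(-8)*12)/(2*(4 - 8)))*(-9) = 6 + ((½)*(-1 - 240 + 480)/(-4))*(-9) = 6 + ((½)*(-¼)*239)*(-9) = 6 - 239/8*(-9) = 6 + 2151/8 = 2199/8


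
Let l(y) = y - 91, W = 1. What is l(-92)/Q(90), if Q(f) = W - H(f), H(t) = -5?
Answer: -61/2 ≈ -30.500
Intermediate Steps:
l(y) = -91 + y
Q(f) = 6 (Q(f) = 1 - 1*(-5) = 1 + 5 = 6)
l(-92)/Q(90) = (-91 - 92)/6 = -183*1/6 = -61/2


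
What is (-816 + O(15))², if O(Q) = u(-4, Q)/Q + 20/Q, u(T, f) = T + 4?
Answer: 5973136/9 ≈ 6.6368e+5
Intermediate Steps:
u(T, f) = 4 + T
O(Q) = 20/Q (O(Q) = (4 - 4)/Q + 20/Q = 0/Q + 20/Q = 0 + 20/Q = 20/Q)
(-816 + O(15))² = (-816 + 20/15)² = (-816 + 20*(1/15))² = (-816 + 4/3)² = (-2444/3)² = 5973136/9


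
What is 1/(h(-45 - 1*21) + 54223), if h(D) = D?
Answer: 1/54157 ≈ 1.8465e-5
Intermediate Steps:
1/(h(-45 - 1*21) + 54223) = 1/((-45 - 1*21) + 54223) = 1/((-45 - 21) + 54223) = 1/(-66 + 54223) = 1/54157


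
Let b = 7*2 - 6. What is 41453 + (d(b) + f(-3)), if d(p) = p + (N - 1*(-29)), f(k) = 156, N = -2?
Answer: 41644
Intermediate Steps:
b = 8 (b = 14 - 6 = 8)
d(p) = 27 + p (d(p) = p + (-2 - 1*(-29)) = p + (-2 + 29) = p + 27 = 27 + p)
41453 + (d(b) + f(-3)) = 41453 + ((27 + 8) + 156) = 41453 + (35 + 156) = 41453 + 191 = 41644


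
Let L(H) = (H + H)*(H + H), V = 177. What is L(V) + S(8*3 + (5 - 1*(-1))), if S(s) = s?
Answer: 125346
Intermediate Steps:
L(H) = 4*H**2 (L(H) = (2*H)*(2*H) = 4*H**2)
L(V) + S(8*3 + (5 - 1*(-1))) = 4*177**2 + (8*3 + (5 - 1*(-1))) = 4*31329 + (24 + (5 + 1)) = 125316 + (24 + 6) = 125316 + 30 = 125346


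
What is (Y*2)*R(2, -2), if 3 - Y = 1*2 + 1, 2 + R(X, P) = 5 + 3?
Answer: 0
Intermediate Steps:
R(X, P) = 6 (R(X, P) = -2 + (5 + 3) = -2 + 8 = 6)
Y = 0 (Y = 3 - (1*2 + 1) = 3 - (2 + 1) = 3 - 1*3 = 3 - 3 = 0)
(Y*2)*R(2, -2) = (0*2)*6 = 0*6 = 0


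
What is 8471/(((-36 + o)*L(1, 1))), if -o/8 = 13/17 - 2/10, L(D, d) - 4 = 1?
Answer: -144007/3444 ≈ -41.814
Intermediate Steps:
L(D, d) = 5 (L(D, d) = 4 + 1 = 5)
o = -384/85 (o = -8*(13/17 - 2/10) = -8*(13*(1/17) - 2*1/10) = -8*(13/17 - 1/5) = -8*48/85 = -384/85 ≈ -4.5176)
8471/(((-36 + o)*L(1, 1))) = 8471/(((-36 - 384/85)*5)) = 8471/((-3444/85*5)) = 8471/(-3444/17) = 8471*(-17/3444) = -144007/3444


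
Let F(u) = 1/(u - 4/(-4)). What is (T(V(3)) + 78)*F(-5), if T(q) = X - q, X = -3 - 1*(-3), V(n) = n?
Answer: -75/4 ≈ -18.750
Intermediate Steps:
X = 0 (X = -3 + 3 = 0)
F(u) = 1/(1 + u) (F(u) = 1/(u - 4*(-1/4)) = 1/(u + 1) = 1/(1 + u))
T(q) = -q (T(q) = 0 - q = -q)
(T(V(3)) + 78)*F(-5) = (-1*3 + 78)/(1 - 5) = (-3 + 78)/(-4) = 75*(-1/4) = -75/4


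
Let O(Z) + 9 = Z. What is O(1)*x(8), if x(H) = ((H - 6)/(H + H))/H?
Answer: -⅛ ≈ -0.12500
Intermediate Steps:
O(Z) = -9 + Z
x(H) = (-6 + H)/(2*H²) (x(H) = ((-6 + H)/((2*H)))/H = ((-6 + H)*(1/(2*H)))/H = ((-6 + H)/(2*H))/H = (-6 + H)/(2*H²))
O(1)*x(8) = (-9 + 1)*((½)*(-6 + 8)/8²) = -4*2/64 = -8*1/64 = -⅛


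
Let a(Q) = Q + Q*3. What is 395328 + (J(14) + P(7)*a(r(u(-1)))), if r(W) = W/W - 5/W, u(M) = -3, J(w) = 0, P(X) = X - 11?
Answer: 1185856/3 ≈ 3.9529e+5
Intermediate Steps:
P(X) = -11 + X
r(W) = 1 - 5/W
a(Q) = 4*Q (a(Q) = Q + 3*Q = 4*Q)
395328 + (J(14) + P(7)*a(r(u(-1)))) = 395328 + (0 + (-11 + 7)*(4*((-5 - 3)/(-3)))) = 395328 + (0 - 16*(-1/3*(-8))) = 395328 + (0 - 16*8/3) = 395328 + (0 - 4*32/3) = 395328 + (0 - 128/3) = 395328 - 128/3 = 1185856/3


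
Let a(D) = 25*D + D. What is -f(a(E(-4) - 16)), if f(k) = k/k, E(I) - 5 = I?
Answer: -1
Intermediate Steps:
E(I) = 5 + I
a(D) = 26*D
f(k) = 1
-f(a(E(-4) - 16)) = -1*1 = -1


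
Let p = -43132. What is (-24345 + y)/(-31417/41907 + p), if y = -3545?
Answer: 1168786230/1807564141 ≈ 0.64661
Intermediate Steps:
(-24345 + y)/(-31417/41907 + p) = (-24345 - 3545)/(-31417/41907 - 43132) = -27890/(-31417*1/41907 - 43132) = -27890/(-31417/41907 - 43132) = -27890/(-1807564141/41907) = -27890*(-41907/1807564141) = 1168786230/1807564141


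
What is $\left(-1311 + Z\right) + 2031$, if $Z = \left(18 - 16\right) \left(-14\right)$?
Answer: $692$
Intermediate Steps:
$Z = -28$ ($Z = 2 \left(-14\right) = -28$)
$\left(-1311 + Z\right) + 2031 = \left(-1311 - 28\right) + 2031 = -1339 + 2031 = 692$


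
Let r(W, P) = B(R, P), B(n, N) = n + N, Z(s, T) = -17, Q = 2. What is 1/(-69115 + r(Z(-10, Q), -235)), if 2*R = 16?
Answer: -1/69342 ≈ -1.4421e-5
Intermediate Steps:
R = 8 (R = (½)*16 = 8)
B(n, N) = N + n
r(W, P) = 8 + P (r(W, P) = P + 8 = 8 + P)
1/(-69115 + r(Z(-10, Q), -235)) = 1/(-69115 + (8 - 235)) = 1/(-69115 - 227) = 1/(-69342) = -1/69342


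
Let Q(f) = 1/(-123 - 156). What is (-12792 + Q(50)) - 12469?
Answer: -7047820/279 ≈ -25261.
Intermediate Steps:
Q(f) = -1/279 (Q(f) = 1/(-279) = -1/279)
(-12792 + Q(50)) - 12469 = (-12792 - 1/279) - 12469 = -3568969/279 - 12469 = -7047820/279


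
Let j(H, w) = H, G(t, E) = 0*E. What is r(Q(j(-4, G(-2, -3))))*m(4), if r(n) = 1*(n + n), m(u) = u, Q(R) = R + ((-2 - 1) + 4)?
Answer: -24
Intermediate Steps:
G(t, E) = 0
Q(R) = 1 + R (Q(R) = R + (-3 + 4) = R + 1 = 1 + R)
r(n) = 2*n (r(n) = 1*(2*n) = 2*n)
r(Q(j(-4, G(-2, -3))))*m(4) = (2*(1 - 4))*4 = (2*(-3))*4 = -6*4 = -24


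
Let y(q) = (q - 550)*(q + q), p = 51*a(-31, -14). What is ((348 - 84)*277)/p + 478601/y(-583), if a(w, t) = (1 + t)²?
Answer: 33577618001/3795457094 ≈ 8.8468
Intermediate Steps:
p = 8619 (p = 51*(1 - 14)² = 51*(-13)² = 51*169 = 8619)
y(q) = 2*q*(-550 + q) (y(q) = (-550 + q)*(2*q) = 2*q*(-550 + q))
((348 - 84)*277)/p + 478601/y(-583) = ((348 - 84)*277)/8619 + 478601/((2*(-583)*(-550 - 583))) = (264*277)*(1/8619) + 478601/((2*(-583)*(-1133))) = 73128*(1/8619) + 478601/1321078 = 24376/2873 + 478601*(1/1321078) = 24376/2873 + 478601/1321078 = 33577618001/3795457094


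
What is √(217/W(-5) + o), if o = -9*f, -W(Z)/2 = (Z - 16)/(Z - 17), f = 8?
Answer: I*√1671/3 ≈ 13.626*I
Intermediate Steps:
W(Z) = -2*(-16 + Z)/(-17 + Z) (W(Z) = -2*(Z - 16)/(Z - 17) = -2*(-16 + Z)/(-17 + Z))
o = -72 (o = -9*8 = -72)
√(217/W(-5) + o) = √(217/((2*(16 - 1*(-5))/(-17 - 5))) - 72) = √(217/((2*(16 + 5)/(-22))) - 72) = √(217/((2*(-1/22)*21)) - 72) = √(217/(-21/11) - 72) = √(217*(-11/21) - 72) = √(-341/3 - 72) = √(-557/3) = I*√1671/3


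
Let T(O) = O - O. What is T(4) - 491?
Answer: -491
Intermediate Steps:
T(O) = 0
T(4) - 491 = 0 - 491 = -491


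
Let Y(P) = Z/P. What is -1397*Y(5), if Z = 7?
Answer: -9779/5 ≈ -1955.8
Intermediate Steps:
Y(P) = 7/P
-1397*Y(5) = -9779/5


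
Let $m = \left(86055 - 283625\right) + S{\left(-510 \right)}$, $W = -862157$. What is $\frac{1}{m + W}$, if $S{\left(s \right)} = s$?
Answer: $- \frac{1}{1060237} \approx -9.4319 \cdot 10^{-7}$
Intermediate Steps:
$m = -198080$ ($m = \left(86055 - 283625\right) - 510 = -197570 - 510 = -198080$)
$\frac{1}{m + W} = \frac{1}{-198080 - 862157} = \frac{1}{-1060237} = - \frac{1}{1060237}$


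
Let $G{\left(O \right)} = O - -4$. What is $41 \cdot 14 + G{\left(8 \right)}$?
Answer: $586$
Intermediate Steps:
$G{\left(O \right)} = 4 + O$ ($G{\left(O \right)} = O + 4 = 4 + O$)
$41 \cdot 14 + G{\left(8 \right)} = 41 \cdot 14 + \left(4 + 8\right) = 574 + 12 = 586$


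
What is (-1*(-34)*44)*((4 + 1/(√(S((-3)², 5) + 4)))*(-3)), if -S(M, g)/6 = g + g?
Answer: -17952 + 1122*I*√14/7 ≈ -17952.0 + 599.73*I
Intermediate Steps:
S(M, g) = -12*g (S(M, g) = -6*(g + g) = -12*g)
(-1*(-34)*44)*((4 + 1/(√(S((-3)², 5) + 4)))*(-3)) = (-1*(-34)*44)*((4 + 1/(√(-12*5 + 4)))*(-3)) = (34*44)*((4 + 1/(√(-60 + 4)))*(-3)) = 1496*((4 + 1/(√(-56)))*(-3)) = 1496*((4 + 1/(2*I*√14))*(-3)) = 1496*((4 - I*√14/28)*(-3)) = 1496*(-12 + 3*I*√14/28) = -17952 + 1122*I*√14/7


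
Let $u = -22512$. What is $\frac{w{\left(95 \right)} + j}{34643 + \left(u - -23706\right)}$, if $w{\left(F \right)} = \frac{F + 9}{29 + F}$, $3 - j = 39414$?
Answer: $- \frac{1221715}{1110947} \approx -1.0997$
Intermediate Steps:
$j = -39411$ ($j = 3 - 39414 = -39411$)
$w{\left(F \right)} = \frac{9 + F}{29 + F}$
$\frac{w{\left(95 \right)} + j}{34643 + \left(u - -23706\right)} = \frac{\frac{9 + 95}{29 + 95} - 39411}{34643 - -1194} = \frac{\frac{1}{124} \cdot 104 - 39411}{34643 + \left(-22512 + 23706\right)} = \frac{\frac{1}{124} \cdot 104 - 39411}{34643 + 1194} = \frac{\frac{26}{31} - 39411}{35837} = \left(- \frac{1221715}{31}\right) \frac{1}{35837} = - \frac{1221715}{1110947}$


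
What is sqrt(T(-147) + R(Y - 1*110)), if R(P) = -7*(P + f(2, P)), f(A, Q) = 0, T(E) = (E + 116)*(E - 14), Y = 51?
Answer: 2*sqrt(1351) ≈ 73.512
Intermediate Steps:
T(E) = (-14 + E)*(116 + E) (T(E) = (116 + E)*(-14 + E) = (-14 + E)*(116 + E))
R(P) = -7*P (R(P) = -7*(P + 0) = -7*P)
sqrt(T(-147) + R(Y - 1*110)) = sqrt((-1624 + (-147)**2 + 102*(-147)) - 7*(51 - 1*110)) = sqrt((-1624 + 21609 - 14994) - 7*(51 - 110)) = sqrt(4991 - 7*(-59)) = sqrt(4991 + 413) = sqrt(5404) = 2*sqrt(1351)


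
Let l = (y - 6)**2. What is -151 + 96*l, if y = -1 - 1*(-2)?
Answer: 2249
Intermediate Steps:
y = 1 (y = -1 + 2 = 1)
l = 25 (l = (1 - 6)**2 = (-5)**2 = 25)
-151 + 96*l = -151 + 96*25 = -151 + 2400 = 2249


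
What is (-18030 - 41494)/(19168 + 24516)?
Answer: -14881/10921 ≈ -1.3626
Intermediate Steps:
(-18030 - 41494)/(19168 + 24516) = -59524/43684 = -59524*1/43684 = -14881/10921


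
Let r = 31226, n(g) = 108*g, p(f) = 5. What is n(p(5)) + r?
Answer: 31766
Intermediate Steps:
n(p(5)) + r = 108*5 + 31226 = 540 + 31226 = 31766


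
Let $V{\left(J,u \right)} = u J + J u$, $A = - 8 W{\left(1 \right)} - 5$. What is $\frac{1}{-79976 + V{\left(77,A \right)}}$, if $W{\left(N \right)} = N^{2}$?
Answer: $- \frac{1}{81978} \approx -1.2198 \cdot 10^{-5}$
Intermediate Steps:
$A = -13$ ($A = - 8 \cdot 1^{2} - 5 = \left(-8\right) 1 - 5 = -8 - 5 = -13$)
$V{\left(J,u \right)} = 2 J u$ ($V{\left(J,u \right)} = J u + J u = 2 J u$)
$\frac{1}{-79976 + V{\left(77,A \right)}} = \frac{1}{-79976 + 2 \cdot 77 \left(-13\right)} = \frac{1}{-79976 - 2002} = \frac{1}{-81978} = - \frac{1}{81978}$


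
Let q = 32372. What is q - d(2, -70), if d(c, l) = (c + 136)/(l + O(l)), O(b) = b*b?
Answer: 1133019/35 ≈ 32372.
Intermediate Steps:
O(b) = b²
d(c, l) = (136 + c)/(l + l²) (d(c, l) = (c + 136)/(l + l²) = (136 + c)/(l + l²))
q - d(2, -70) = 32372 - (136 + 2)/((-70)*(1 - 70)) = 32372 - (-1)*138/(70*(-69)) = 32372 - (-1)*(-1)*138/(70*69) = 32372 - 1*1/35 = 32372 - 1/35 = 1133019/35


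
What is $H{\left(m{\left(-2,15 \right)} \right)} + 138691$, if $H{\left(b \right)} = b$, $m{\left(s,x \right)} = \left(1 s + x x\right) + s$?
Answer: $138912$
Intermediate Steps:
$m{\left(s,x \right)} = x^{2} + 2 s$ ($m{\left(s,x \right)} = \left(s + x^{2}\right) + s = x^{2} + 2 s$)
$H{\left(m{\left(-2,15 \right)} \right)} + 138691 = \left(15^{2} + 2 \left(-2\right)\right) + 138691 = \left(225 - 4\right) + 138691 = 221 + 138691 = 138912$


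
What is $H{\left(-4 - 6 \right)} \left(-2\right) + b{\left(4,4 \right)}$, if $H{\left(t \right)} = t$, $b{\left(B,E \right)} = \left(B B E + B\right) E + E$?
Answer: $296$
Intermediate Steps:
$b{\left(B,E \right)} = E + E \left(B + E B^{2}\right)$ ($b{\left(B,E \right)} = \left(B^{2} E + B\right) E + E = \left(E B^{2} + B\right) E + E = \left(B + E B^{2}\right) E + E = E \left(B + E B^{2}\right) + E = E + E \left(B + E B^{2}\right)$)
$H{\left(-4 - 6 \right)} \left(-2\right) + b{\left(4,4 \right)} = \left(-4 - 6\right) \left(-2\right) + 4 \left(1 + 4 + 4 \cdot 4^{2}\right) = \left(-4 - 6\right) \left(-2\right) + 4 \left(1 + 4 + 4 \cdot 16\right) = \left(-10\right) \left(-2\right) + 4 \left(1 + 4 + 64\right) = 20 + 4 \cdot 69 = 20 + 276 = 296$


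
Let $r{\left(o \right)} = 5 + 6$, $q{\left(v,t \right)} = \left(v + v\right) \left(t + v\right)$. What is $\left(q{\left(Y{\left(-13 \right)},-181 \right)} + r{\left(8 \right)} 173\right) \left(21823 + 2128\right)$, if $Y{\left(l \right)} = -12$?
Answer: $156519785$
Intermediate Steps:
$q{\left(v,t \right)} = 2 v \left(t + v\right)$
$r{\left(o \right)} = 11$
$\left(q{\left(Y{\left(-13 \right)},-181 \right)} + r{\left(8 \right)} 173\right) \left(21823 + 2128\right) = \left(2 \left(-12\right) \left(-181 - 12\right) + 11 \cdot 173\right) \left(21823 + 2128\right) = \left(2 \left(-12\right) \left(-193\right) + 1903\right) 23951 = \left(4632 + 1903\right) 23951 = 6535 \cdot 23951 = 156519785$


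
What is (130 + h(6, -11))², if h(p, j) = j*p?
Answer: 4096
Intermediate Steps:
(130 + h(6, -11))² = (130 - 11*6)² = (130 - 66)² = 64² = 4096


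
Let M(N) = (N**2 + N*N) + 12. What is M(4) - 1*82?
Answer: -38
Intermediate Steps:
M(N) = 12 + 2*N**2 (M(N) = (N**2 + N**2) + 12 = 2*N**2 + 12 = 12 + 2*N**2)
M(4) - 1*82 = (12 + 2*4**2) - 1*82 = (12 + 2*16) - 82 = (12 + 32) - 82 = 44 - 82 = -38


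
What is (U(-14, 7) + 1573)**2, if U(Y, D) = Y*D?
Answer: 2175625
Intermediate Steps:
U(Y, D) = D*Y
(U(-14, 7) + 1573)**2 = (7*(-14) + 1573)**2 = (-98 + 1573)**2 = 1475**2 = 2175625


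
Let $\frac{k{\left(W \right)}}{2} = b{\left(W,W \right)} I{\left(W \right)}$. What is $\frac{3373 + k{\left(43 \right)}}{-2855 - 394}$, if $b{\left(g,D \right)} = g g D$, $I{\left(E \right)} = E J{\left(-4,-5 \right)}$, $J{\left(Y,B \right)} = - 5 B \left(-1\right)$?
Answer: $\frac{170936677}{3249} \approx 52612.0$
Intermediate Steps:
$J{\left(Y,B \right)} = 5 B$
$I{\left(E \right)} = - 25 E$ ($I{\left(E \right)} = E 5 \left(-5\right) = E \left(-25\right) = - 25 E$)
$b{\left(g,D \right)} = D g^{2}$ ($b{\left(g,D \right)} = g^{2} D = D g^{2}$)
$k{\left(W \right)} = - 50 W^{4}$ ($k{\left(W \right)} = 2 W W^{2} \left(- 25 W\right) = 2 W^{3} \left(- 25 W\right) = 2 \left(- 25 W^{4}\right) = - 50 W^{4}$)
$\frac{3373 + k{\left(43 \right)}}{-2855 - 394} = \frac{3373 - 50 \cdot 43^{4}}{-2855 - 394} = \frac{3373 - 170940050}{-3249} = \left(3373 - 170940050\right) \left(- \frac{1}{3249}\right) = \left(-170936677\right) \left(- \frac{1}{3249}\right) = \frac{170936677}{3249}$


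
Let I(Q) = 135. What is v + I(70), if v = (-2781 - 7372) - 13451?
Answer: -23469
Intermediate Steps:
v = -23604 (v = -10153 - 13451 = -23604)
v + I(70) = -23604 + 135 = -23469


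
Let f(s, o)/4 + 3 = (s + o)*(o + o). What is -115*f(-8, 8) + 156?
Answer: 1536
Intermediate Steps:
f(s, o) = -12 + 8*o*(o + s) (f(s, o) = -12 + 4*((s + o)*(o + o)) = -12 + 4*((o + s)*(2*o)) = -12 + 4*(2*o*(o + s)) = -12 + 8*o*(o + s))
-115*f(-8, 8) + 156 = -115*(-12 + 8*8² + 8*8*(-8)) + 156 = -115*(-12 + 8*64 - 512) + 156 = -115*(-12 + 512 - 512) + 156 = -115*(-12) + 156 = 1380 + 156 = 1536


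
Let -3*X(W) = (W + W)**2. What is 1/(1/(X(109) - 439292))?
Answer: -1365400/3 ≈ -4.5513e+5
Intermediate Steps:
X(W) = -4*W**2/3 (X(W) = -(W + W)**2/3 = -4*W**2/3)
1/(1/(X(109) - 439292)) = 1/(1/(-4/3*109**2 - 439292)) = 1/(1/(-4/3*11881 - 439292)) = 1/(1/(-47524/3 - 439292)) = 1/(1/(-1365400/3)) = 1/(-3/1365400) = -1365400/3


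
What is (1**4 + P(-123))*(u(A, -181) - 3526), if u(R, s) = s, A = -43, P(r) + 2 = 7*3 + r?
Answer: 381821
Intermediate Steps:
P(r) = 19 + r (P(r) = -2 + (7*3 + r) = -2 + (21 + r) = 19 + r)
(1**4 + P(-123))*(u(A, -181) - 3526) = (1**4 + (19 - 123))*(-181 - 3526) = (1 - 104)*(-3707) = -103*(-3707) = 381821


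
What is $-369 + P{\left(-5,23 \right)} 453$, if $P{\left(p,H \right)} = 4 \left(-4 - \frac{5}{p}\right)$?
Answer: $-5805$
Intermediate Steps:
$P{\left(p,H \right)} = -16 - \frac{20}{p}$
$-369 + P{\left(-5,23 \right)} 453 = -369 + \left(-16 - \frac{20}{-5}\right) 453 = -369 + \left(-16 - -4\right) 453 = -369 + \left(-16 + 4\right) 453 = -369 - 5436 = -5805$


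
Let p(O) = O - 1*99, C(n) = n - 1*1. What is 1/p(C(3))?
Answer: -1/97 ≈ -0.010309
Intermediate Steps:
C(n) = -1 + n (C(n) = n - 1 = -1 + n)
p(O) = -99 + O (p(O) = O - 99 = -99 + O)
1/p(C(3)) = 1/(-99 + (-1 + 3)) = 1/(-99 + 2) = 1/(-97) = -1/97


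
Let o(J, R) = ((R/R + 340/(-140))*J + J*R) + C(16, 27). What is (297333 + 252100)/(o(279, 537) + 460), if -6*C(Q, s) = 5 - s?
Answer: 11538093/3147650 ≈ 3.6656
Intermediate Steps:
C(Q, s) = -⅚ + s/6 (C(Q, s) = -(5 - s)/6 = -⅚ + s/6)
o(J, R) = 11/3 - 10*J/7 + J*R (o(J, R) = ((R/R + 340/(-140))*J + J*R) + (-⅚ + (⅙)*27) = ((1 + 340*(-1/140))*J + J*R) + (-⅚ + 9/2) = ((1 - 17/7)*J + J*R) + 11/3 = (-10*J/7 + J*R) + 11/3 = 11/3 - 10*J/7 + J*R)
(297333 + 252100)/(o(279, 537) + 460) = (297333 + 252100)/((11/3 - 10/7*279 + 279*537) + 460) = 549433/((11/3 - 2790/7 + 149823) + 460) = 549433/(3137990/21 + 460) = 549433/(3147650/21) = 549433*(21/3147650) = 11538093/3147650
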